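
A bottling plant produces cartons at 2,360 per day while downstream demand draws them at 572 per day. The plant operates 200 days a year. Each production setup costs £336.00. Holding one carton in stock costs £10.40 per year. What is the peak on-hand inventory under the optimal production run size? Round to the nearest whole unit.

I_max ≈ 2,367 cartons

Annual demand D = 572 × 200 = 114,400.
Production build-up factor (1 − d/p) = 1 − 572/2,360 = 0.7576.
Q* = √(2DS / (H(1 − d/p))) = √(2 × 114,400 × 336 / (10.4 × 0.7576)).
= √(76,876,800 / 7.8793) ≈ 3123.584.
Maximum inventory = Q*(1 − d/p) = 3123.584 × 0.7576 ≈ 2366.512.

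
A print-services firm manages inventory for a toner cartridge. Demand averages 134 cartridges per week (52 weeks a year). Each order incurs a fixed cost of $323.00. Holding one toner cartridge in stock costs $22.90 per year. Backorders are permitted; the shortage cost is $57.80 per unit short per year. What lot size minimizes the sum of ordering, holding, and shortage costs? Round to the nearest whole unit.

Q* ≈ 524 cartridges

Annual demand D = 134 × 52 = 6,968.
With planned backorders, Q* = √(2DS/H) · √((H+B)/B).
√(2DS/H) = √(2 × 6,968 × 323 / 22.9) = 443.356.
√((H+B)/B) = √((22.9+57.8)/57.8) = 1.1816.
Q* ≈ 523.872.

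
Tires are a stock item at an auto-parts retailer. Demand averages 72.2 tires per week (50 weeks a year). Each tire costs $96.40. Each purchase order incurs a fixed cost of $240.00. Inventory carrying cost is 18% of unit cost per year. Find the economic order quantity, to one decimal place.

Q* ≈ 316.0 tires

Annual demand D = 72.2 × 50 = 3,610.
Holding cost H = 0.18 × $96.40 = $17.3520 per unit per year.
EOQ = √(2DS / H) = √(2 × 3,610 × 240 / 17.352).
= √(1,732,800 / 17.352) = √99,861.6874 ≈ 316.009.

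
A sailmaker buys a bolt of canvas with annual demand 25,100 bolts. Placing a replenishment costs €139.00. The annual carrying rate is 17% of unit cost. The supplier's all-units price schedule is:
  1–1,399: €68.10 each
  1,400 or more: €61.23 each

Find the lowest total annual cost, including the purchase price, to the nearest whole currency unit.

Holding cost per unit per year at price C is H = 0.17·C.
Candidates are each tier's EOQ (if it falls in that tier) and each price-break quantity.
EOQ at €68.10 = 776.4 (feasible in tier 1): TC = 25,100×€68.10 + (25,100/776.4)×139 + (776.4/2)×0.17×€68.10 = €1,718,297.88.
EOQ at €61.23 = 818.8 < 1400, so use break Q=1400: TC = 25,100×€61.23 + (25,100/1400.0)×139 + (1400.0/2)×0.17×€61.23 = €1,546,651.44.
Lowest total cost among the candidates is at Q = 1400.0.

TC* ≈ €1,546,651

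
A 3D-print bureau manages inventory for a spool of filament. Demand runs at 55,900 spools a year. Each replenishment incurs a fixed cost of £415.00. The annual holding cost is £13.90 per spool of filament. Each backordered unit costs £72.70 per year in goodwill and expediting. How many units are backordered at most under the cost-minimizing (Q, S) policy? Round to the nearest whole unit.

S* ≈ 320 spools

With planned backorders, Q* = √(2DS/H) · √((H+B)/B).
√(2DS/H) = √(2 × 55,900 × 415 / 13.9) = 1826.996.
√((H+B)/B) = √((13.9+72.7)/72.7) = 1.0914.
Q* ≈ 1994.019.
S* = Q* · H/(H+B) = 1994.019 × 13.9/86.6 ≈ 320.056.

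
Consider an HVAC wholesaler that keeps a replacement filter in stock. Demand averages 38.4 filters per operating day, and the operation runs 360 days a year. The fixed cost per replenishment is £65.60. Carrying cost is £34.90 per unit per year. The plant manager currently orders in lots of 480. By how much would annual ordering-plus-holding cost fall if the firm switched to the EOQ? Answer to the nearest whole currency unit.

Annual demand D = 38.4 × 360 = 13,824.
EOQ = √(2DS/H) = √(2 × 13,824 × 65.6 / 34.9) ≈ 227.97.
Cost at Q* = (D/Q*)S + (Q*/2)H = √(2DSH) ≈ £7,956.03.
Cost at Q = 480: (13,824/480)×65.6 + (480/2)×34.9 = £1,889.28 + £8,376.00 = £10,265.28.
Excess = £10,265.28 − £7,956.03 = £2,309.25.

Extra cost ≈ £2,309 per year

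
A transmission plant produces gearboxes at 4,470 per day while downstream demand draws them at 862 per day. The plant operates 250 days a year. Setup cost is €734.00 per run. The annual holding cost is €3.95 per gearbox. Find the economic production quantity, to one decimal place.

Q* ≈ 9,961.1 gearboxes

Annual demand D = 862 × 250 = 215,500.
Production build-up factor (1 − d/p) = 1 − 862/4,470 = 0.8072.
Q* = √(2DS / (H(1 − d/p))) = √(2 × 215,500 × 734 / (3.95 × 0.8072)).
= √(316,354,000 / 3.1883) ≈ 9961.130.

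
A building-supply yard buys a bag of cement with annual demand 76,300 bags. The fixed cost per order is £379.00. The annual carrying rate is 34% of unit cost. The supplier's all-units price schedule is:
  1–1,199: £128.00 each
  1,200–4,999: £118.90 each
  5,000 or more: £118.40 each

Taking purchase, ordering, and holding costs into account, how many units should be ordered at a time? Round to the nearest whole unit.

Q* ≈ 1,200 bags

Holding cost per unit per year at price C is H = 0.34·C.
For each price level, check whether its EOQ is feasible; otherwise the best quantity at that price is the breakpoint.
EOQ at £128.00 = 1152.8 (feasible in tier 1): TC = 76,300×£128.00 + (76,300/1152.8)×379 + (1152.8/2)×0.34×£128.00 = £9,816,569.68.
EOQ at £118.90 = 1196.1 < 1200, so use break Q=1200: TC = 76,300×£118.90 + (76,300/1200.0)×379 + (1200.0/2)×0.34×£118.90 = £9,120,423.68.
EOQ at £118.40 = 1198.6 < 5000, so use break Q=5000: TC = 76,300×£118.40 + (76,300/5000.0)×379 + (5000.0/2)×0.34×£118.40 = £9,140,343.54.
Lowest total cost is £9,120,423.68 at Q = 1200.0.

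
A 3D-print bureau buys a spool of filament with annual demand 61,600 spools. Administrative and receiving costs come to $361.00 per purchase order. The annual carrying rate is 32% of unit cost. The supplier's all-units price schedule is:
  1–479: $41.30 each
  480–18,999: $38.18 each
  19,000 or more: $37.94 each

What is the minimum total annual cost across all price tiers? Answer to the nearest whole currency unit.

Holding cost per unit per year at price C is H = 0.32·C.
Candidates are each tier's EOQ (if it falls in that tier) and each price-break quantity.
Tier 1 ($41.30): EOQ = 1834.5 exceeds tier's upper bound 479, so this tier is dominated.
EOQ at $38.18 = 1907.9 (feasible in tier 2): TC = 61,600×$38.18 + (61,600/1907.9)×361 + (1907.9/2)×0.32×$38.18 = $2,375,198.52.
EOQ at $37.94 = 1914.0 < 19000, so use break Q=19000: TC = 61,600×$37.94 + (61,600/19000.0)×361 + (19000.0/2)×0.32×$37.94 = $2,453,612.00.
Lowest total cost among the candidates is at Q = 1907.9.

TC* ≈ $2,375,199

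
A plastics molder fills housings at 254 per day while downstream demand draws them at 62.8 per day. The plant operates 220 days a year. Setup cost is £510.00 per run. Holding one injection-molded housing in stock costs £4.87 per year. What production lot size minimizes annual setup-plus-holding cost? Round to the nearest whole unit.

Annual demand D = 62.8 × 220 = 13,816.
Production build-up factor (1 − d/p) = 1 − 62.8/254 = 0.7528.
Q* = √(2DS / (H(1 − d/p))) = √(2 × 13,816 × 510 / (4.87 × 0.7528)).
= √(14,092,320 / 3.6659) ≈ 1960.648.

Q* ≈ 1,961 housings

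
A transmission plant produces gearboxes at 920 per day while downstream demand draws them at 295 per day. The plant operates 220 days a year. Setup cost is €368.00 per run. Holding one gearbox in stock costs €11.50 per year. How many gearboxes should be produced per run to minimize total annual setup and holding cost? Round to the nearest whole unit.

Q* ≈ 2,473 gearboxes

Annual demand D = 295 × 220 = 64,900.
Production build-up factor (1 − d/p) = 1 − 295/920 = 0.6793.
Q* = √(2DS / (H(1 − d/p))) = √(2 × 64,900 × 368 / (11.5 × 0.6793)).
= √(47,766,400 / 7.8125) ≈ 2472.670.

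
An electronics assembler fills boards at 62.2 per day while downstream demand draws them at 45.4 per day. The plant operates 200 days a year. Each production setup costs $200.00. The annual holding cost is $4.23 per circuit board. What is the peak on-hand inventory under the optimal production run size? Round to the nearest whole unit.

Annual demand D = 45.4 × 200 = 9,080.
Production build-up factor (1 − d/p) = 1 − 45.4/62.2 = 0.2701.
Q* = √(2DS / (H(1 − d/p))) = √(2 × 9,080 × 200 / (4.23 × 0.2701)).
= √(3,632,000 / 1.1425) ≈ 1782.967.
Maximum inventory = Q*(1 − d/p) = 1782.967 × 0.2701 ≈ 481.573.

I_max ≈ 482 boards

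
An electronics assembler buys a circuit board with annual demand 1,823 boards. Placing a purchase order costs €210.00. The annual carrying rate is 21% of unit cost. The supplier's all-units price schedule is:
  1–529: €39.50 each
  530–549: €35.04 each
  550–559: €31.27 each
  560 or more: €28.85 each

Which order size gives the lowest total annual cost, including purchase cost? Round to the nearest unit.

Q* ≈ 560 boards

Holding cost per unit per year at price C is H = 0.21·C.
For each price level, check whether its EOQ is feasible; otherwise the best quantity at that price is the breakpoint.
EOQ at €39.50 = 303.8 (feasible in tier 1): TC = 1,823×€39.50 + (1,823/303.8)×210 + (303.8/2)×0.21×€39.50 = €74,528.65.
EOQ at €35.04 = 322.6 < 530, so use break Q=530: TC = 1,823×€35.04 + (1,823/530.0)×210 + (530.0/2)×0.21×€35.04 = €66,550.22.
EOQ at €31.27 = 341.5 < 550, so use break Q=550: TC = 1,823×€31.27 + (1,823/550.0)×210 + (550.0/2)×0.21×€31.27 = €59,507.11.
EOQ at €28.85 = 355.5 < 560, so use break Q=560: TC = 1,823×€28.85 + (1,823/560.0)×210 + (560.0/2)×0.21×€28.85 = €54,973.56.
Lowest total cost is €54,973.56 at Q = 560.0.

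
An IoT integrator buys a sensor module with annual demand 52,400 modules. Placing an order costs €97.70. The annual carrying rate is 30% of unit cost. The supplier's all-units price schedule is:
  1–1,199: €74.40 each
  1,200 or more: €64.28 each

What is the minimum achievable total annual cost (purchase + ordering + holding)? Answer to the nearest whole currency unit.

TC* ≈ €3,384,109

Holding cost per unit per year at price C is H = 0.30·C.
Evaluate total cost at each tier's feasible EOQ or, if the EOQ is below the tier, at the tier's minimum quantity.
EOQ at €74.40 = 677.3 (feasible in tier 1): TC = 52,400×€74.40 + (52,400/677.3)×97.7 + (677.3/2)×0.30×€74.40 = €3,913,677.33.
EOQ at €64.28 = 728.7 < 1200, so use break Q=1200: TC = 52,400×€64.28 + (52,400/1200.0)×97.7 + (1200.0/2)×0.30×€64.28 = €3,384,108.63.
Lowest total cost among the candidates is at Q = 1200.0.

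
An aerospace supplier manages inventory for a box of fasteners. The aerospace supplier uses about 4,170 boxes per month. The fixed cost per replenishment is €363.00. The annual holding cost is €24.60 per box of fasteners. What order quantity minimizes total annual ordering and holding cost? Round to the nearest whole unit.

Q* ≈ 1,215 boxes

Annual demand D = 4,170 × 12 = 50,040.
EOQ = √(2DS / H) = √(2 × 50,040 × 363 / 24.6).
= √(36,329,040 / 24.6) = √1,476,790.2439 ≈ 1215.233.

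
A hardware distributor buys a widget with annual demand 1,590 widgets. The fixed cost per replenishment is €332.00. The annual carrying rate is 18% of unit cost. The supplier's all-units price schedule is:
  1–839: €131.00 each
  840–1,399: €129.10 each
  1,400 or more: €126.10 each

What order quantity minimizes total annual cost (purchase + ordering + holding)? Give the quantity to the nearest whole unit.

Holding cost per unit per year at price C is H = 0.18·C.
Evaluate total cost at each tier's feasible EOQ or, if the EOQ is below the tier, at the tier's minimum quantity.
EOQ at €131.00 = 211.6 (feasible in tier 1): TC = 1,590×€131.00 + (1,590/211.6)×332 + (211.6/2)×0.18×€131.00 = €213,279.47.
EOQ at €129.10 = 213.1 < 840, so use break Q=840: TC = 1,590×€129.10 + (1,590/840.0)×332 + (840.0/2)×0.18×€129.10 = €215,657.39.
EOQ at €126.10 = 215.7 < 1400, so use break Q=1400: TC = 1,590×€126.10 + (1,590/1400.0)×332 + (1400.0/2)×0.18×€126.10 = €216,764.66.
Lowest total cost is €213,279.47 at Q = 211.6.

Q* ≈ 212 widgets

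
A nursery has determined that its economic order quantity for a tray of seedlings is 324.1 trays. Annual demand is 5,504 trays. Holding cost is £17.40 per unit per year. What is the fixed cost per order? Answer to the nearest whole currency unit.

Squaring Q* = √(2DS/H) gives Q*² = 2DS/H.
From Q* = √(2DS/H): S = Q*²H / (2D) = 324.1² × 17.4 / (2 × 5,504) = 166.0347.

S ≈ £166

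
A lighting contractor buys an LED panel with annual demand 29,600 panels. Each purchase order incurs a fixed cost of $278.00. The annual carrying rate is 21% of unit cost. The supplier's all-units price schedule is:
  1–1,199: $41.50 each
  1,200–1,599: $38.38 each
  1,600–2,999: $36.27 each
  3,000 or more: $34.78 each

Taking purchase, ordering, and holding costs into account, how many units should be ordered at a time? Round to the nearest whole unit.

Q* ≈ 3,000 panels

Holding cost per unit per year at price C is H = 0.21·C.
Candidates are each tier's EOQ (if it falls in that tier) and each price-break quantity.
Tier 1 ($41.50): EOQ = 1374.2 exceeds tier's upper bound 1199, so this tier is dominated.
EOQ at $38.38 = 1429.0 (feasible in tier 2): TC = 29,600×$38.38 + (29,600/1429.0)×278 + (1429.0/2)×0.21×$38.38 = $1,147,565.16.
EOQ at $36.27 = 1469.9 < 1600, so use break Q=1600: TC = 29,600×$36.27 + (29,600/1600.0)×278 + (1600.0/2)×0.21×$36.27 = $1,084,828.36.
EOQ at $34.78 = 1501.1 < 3000, so use break Q=3000: TC = 29,600×$34.78 + (29,600/3000.0)×278 + (3000.0/2)×0.21×$34.78 = $1,043,186.63.
Lowest total cost is $1,043,186.63 at Q = 3000.0.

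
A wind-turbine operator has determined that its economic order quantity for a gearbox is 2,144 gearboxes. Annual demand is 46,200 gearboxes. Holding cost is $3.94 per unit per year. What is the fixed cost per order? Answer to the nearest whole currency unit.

The basic EOQ model gives Q* = √(2DS/H); rearrange for the unknown.
From Q* = √(2DS/H): S = Q*²H / (2D) = 2,144² × 3.94 / (2 × 46,200) = 196.0080.

S ≈ $196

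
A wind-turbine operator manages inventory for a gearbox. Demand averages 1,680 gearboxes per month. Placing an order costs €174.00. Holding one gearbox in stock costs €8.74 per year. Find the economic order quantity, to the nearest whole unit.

Q* ≈ 896 gearboxes

Annual demand D = 1,680 × 12 = 20,160.
EOQ = √(2DS / H) = √(2 × 20,160 × 174 / 8.74).
= √(7,015,680 / 8.74) = √802,709.3822 ≈ 895.941.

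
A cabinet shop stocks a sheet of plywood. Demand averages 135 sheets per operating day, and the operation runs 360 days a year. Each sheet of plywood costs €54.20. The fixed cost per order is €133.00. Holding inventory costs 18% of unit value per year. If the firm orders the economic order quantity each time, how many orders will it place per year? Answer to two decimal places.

Annual demand D = 135 × 360 = 48,600.
Holding cost H = 0.18 × €54.20 = €9.7560 per unit per year.
EOQ = √(2DS/H) = √(2 × 48,600 × 133 / 9.756) ≈ 1151.13.
Orders per year = D / Q* = 48,600 / 1151.13 ≈ 42.220.

N ≈ 42.22 orders per year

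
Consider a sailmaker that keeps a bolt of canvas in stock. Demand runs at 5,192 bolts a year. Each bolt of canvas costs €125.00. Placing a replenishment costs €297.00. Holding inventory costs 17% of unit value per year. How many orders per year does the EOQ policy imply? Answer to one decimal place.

Holding cost H = 0.17 × €125.00 = €21.2500 per unit per year.
EOQ = √(2DS/H) = √(2 × 5,192 × 297 / 21.25) ≈ 380.96.
Orders per year = D / Q* = 5,192 / 380.96 ≈ 13.629.

N ≈ 13.6 orders per year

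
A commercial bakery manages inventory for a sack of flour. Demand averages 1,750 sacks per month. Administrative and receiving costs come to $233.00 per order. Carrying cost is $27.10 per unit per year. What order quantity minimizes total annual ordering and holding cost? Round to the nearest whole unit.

Q* ≈ 601 sacks

Annual demand D = 1,750 × 12 = 21,000.
EOQ = √(2DS / H) = √(2 × 21,000 × 233 / 27.1).
= √(9,786,000 / 27.1) = √361,107.0111 ≈ 600.922.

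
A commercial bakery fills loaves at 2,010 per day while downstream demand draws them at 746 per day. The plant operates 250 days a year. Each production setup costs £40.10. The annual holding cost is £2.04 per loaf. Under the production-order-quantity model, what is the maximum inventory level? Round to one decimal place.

I_max ≈ 2,147.3 loaves

Annual demand D = 746 × 250 = 186,500.
Production build-up factor (1 − d/p) = 1 − 746/2,010 = 0.6289.
Q* = √(2DS / (H(1 − d/p))) = √(2 × 186,500 × 40.1 / (2.04 × 0.6289)).
= √(14,957,300 / 1.2829) ≈ 3414.570.
Maximum inventory = Q*(1 − d/p) = 3414.570 × 0.6289 ≈ 2147.272.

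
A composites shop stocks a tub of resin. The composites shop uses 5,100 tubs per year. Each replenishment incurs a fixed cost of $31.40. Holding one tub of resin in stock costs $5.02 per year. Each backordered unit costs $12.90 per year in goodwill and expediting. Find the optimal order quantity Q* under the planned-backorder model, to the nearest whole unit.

Q* ≈ 298 tubs

With planned backorders, Q* = √(2DS/H) · √((H+B)/B).
√(2DS/H) = √(2 × 5,100 × 31.4 / 5.02) = 252.588.
√((H+B)/B) = √((5.02+12.9)/12.9) = 1.1786.
Q* ≈ 297.706.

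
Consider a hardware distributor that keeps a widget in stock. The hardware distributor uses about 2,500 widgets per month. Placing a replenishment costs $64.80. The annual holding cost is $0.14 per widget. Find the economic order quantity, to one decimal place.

Annual demand D = 2,500 × 12 = 30,000.
EOQ = √(2DS / H) = √(2 × 30,000 × 64.8 / 0.14).
= √(3,888,000 / 0.14) = √27,771,428.5714 ≈ 5269.860.

Q* ≈ 5,269.9 widgets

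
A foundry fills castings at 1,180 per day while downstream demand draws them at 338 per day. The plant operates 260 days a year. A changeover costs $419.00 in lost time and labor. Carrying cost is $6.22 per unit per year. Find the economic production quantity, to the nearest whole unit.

Annual demand D = 338 × 260 = 87,880.
Production build-up factor (1 − d/p) = 1 − 338/1,180 = 0.7136.
Q* = √(2DS / (H(1 − d/p))) = √(2 × 87,880 × 419 / (6.22 × 0.7136)).
= √(73,643,440 / 4.4383) ≈ 4073.398.

Q* ≈ 4,073 castings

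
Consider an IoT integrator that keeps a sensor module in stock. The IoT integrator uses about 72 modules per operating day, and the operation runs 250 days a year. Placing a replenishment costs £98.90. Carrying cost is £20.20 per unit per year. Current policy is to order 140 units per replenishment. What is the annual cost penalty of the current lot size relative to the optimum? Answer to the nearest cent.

Annual demand D = 72 × 250 = 18,000.
EOQ = √(2DS/H) = √(2 × 18,000 × 98.9 / 20.2) ≈ 419.83.
Cost at Q* = (D/Q*)S + (Q*/2)H = √(2DSH) ≈ £8,480.57.
Cost at Q = 140: (18,000/140)×98.9 + (140/2)×20.2 = £12,715.71 + £1,414.00 = £14,129.71.
Excess = £14,129.71 − £8,480.57 = £5,649.14.

Extra cost ≈ £5,649.14 per year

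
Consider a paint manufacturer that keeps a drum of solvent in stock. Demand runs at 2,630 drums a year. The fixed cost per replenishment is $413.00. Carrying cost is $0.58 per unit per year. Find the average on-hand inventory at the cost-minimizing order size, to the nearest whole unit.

The optimal lot size = √(2DS/H) = √(2 × 2,630 × 413 / 0.58) ≈ 1935.32.
Average inventory = Q*/2 ≈ 1935.32 / 2 = 967.662.

Average inventory ≈ 968 drums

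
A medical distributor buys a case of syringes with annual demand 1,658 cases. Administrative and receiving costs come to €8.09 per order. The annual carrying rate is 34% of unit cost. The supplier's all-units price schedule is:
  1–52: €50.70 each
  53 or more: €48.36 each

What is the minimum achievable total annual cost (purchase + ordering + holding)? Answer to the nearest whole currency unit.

Holding cost per unit per year at price C is H = 0.34·C.
For each price level, check whether its EOQ is feasible; otherwise the best quantity at that price is the breakpoint.
EOQ at €50.70 = 39.4 (feasible in tier 1): TC = 1,658×€50.70 + (1,658/39.4)×8.09 + (39.4/2)×0.34×€50.70 = €84,740.63.
EOQ at €48.36 = 40.4 < 53, so use break Q=53: TC = 1,658×€48.36 + (1,658/53.0)×8.09 + (53.0/2)×0.34×€48.36 = €80,869.68.
Lowest total cost among the candidates is at Q = 53.0.

TC* ≈ €80,870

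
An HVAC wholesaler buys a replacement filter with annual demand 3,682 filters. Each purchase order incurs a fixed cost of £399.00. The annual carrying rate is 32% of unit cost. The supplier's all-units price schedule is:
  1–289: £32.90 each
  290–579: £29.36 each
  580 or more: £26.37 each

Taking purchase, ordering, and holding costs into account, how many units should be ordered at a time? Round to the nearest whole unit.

Q* ≈ 590 filters

Holding cost per unit per year at price C is H = 0.32·C.
Candidates are each tier's EOQ (if it falls in that tier) and each price-break quantity.
Tier 1 (£32.90): EOQ = 528.3 exceeds tier's upper bound 289, so this tier is dominated.
EOQ at £29.36 = 559.2 (feasible in tier 2): TC = 3,682×£29.36 + (3,682/559.2)×399 + (559.2/2)×0.32×£29.36 = £113,357.60.
EOQ at £26.37 = 590.1 (feasible in tier 3): TC = 3,682×£26.37 + (3,682/590.1)×399 + (590.1/2)×0.32×£26.37 = £102,073.70.
Lowest total cost is £102,073.70 at Q = 590.1.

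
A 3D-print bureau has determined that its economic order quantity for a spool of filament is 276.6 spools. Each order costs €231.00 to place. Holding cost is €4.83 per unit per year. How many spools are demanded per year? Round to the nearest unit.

D ≈ 800 spools per year

Squaring Q* = √(2DS/H) gives Q*² = 2DS/H.
From Q* = √(2DS/H): D = Q*²H / (2S) = 276.6² × 4.83 / (2 × 231) = 799.852.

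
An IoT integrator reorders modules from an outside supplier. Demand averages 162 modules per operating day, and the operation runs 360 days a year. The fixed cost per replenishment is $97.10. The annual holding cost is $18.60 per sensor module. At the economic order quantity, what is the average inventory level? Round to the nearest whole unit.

Average inventory ≈ 390 modules

Annual demand D = 162 × 360 = 58,320.
Q* = √(2DS/H) = √(2 × 58,320 × 97.1 / 18.6) ≈ 780.33.
Average inventory = Q*/2 ≈ 780.33 / 2 = 390.164.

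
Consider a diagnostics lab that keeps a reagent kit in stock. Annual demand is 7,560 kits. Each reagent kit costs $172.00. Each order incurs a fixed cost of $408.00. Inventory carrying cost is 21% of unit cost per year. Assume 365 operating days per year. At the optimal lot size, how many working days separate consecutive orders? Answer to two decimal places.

T ≈ 19.95 days

Holding cost H = 0.21 × $172.00 = $36.1200 per unit per year.
Q* = √(2DS/H) = √(2 × 7,560 × 408 / 36.12) ≈ 413.27.
Cycle time = Q*/D × 365 = 413.27 / 7,560 × 365 ≈ 19.953 days.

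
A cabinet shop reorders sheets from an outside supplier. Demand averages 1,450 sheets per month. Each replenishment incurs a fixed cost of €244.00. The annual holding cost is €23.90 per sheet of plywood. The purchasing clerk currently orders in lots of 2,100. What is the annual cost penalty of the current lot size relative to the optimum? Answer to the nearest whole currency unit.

Extra cost ≈ €12,871 per year

Annual demand D = 1,450 × 12 = 17,400.
EOQ = √(2DS/H) = √(2 × 17,400 × 244 / 23.9) ≈ 596.05.
Cost at Q* = (D/Q*)S + (Q*/2)H = √(2DSH) ≈ €14,245.69.
Cost at Q = 2,100: (17,400/2,100)×244 + (2,100/2)×23.9 = €2,021.71 + €25,095.00 = €27,116.71.
Excess = €27,116.71 − €14,245.69 = €12,871.02.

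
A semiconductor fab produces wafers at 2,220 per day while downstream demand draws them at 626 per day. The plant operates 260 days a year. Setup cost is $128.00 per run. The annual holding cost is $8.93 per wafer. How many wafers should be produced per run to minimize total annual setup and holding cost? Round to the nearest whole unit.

Q* ≈ 2,549 wafers

Annual demand D = 626 × 260 = 162,760.
Production build-up factor (1 − d/p) = 1 − 626/2,220 = 0.7180.
Q* = √(2DS / (H(1 − d/p))) = √(2 × 162,760 × 128 / (8.93 × 0.7180)).
= √(41,666,560 / 6.4119) ≈ 2549.180.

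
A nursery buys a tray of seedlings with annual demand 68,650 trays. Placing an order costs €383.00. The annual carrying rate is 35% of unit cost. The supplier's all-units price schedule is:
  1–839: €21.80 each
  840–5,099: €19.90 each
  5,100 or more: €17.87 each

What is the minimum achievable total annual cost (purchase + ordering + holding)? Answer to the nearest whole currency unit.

TC* ≈ €1,247,880

Holding cost per unit per year at price C is H = 0.35·C.
For each price level, check whether its EOQ is feasible; otherwise the best quantity at that price is the breakpoint.
Tier 1 (€21.80): EOQ = 2625.3 exceeds tier's upper bound 839, so this tier is dominated.
EOQ at €19.90 = 2747.7 (feasible in tier 2): TC = 68,650×€19.90 + (68,650/2747.7)×383 + (2747.7/2)×0.35×€19.90 = €1,385,272.94.
EOQ at €17.87 = 2899.6 < 5100, so use break Q=5100: TC = 68,650×€17.87 + (68,650/5100.0)×383 + (5100.0/2)×0.35×€17.87 = €1,247,879.96.
Lowest total cost among the candidates is at Q = 5100.0.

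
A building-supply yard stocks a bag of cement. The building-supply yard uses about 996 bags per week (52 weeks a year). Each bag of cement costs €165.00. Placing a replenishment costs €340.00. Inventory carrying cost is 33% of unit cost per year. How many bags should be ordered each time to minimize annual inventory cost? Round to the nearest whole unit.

Q* ≈ 804 bags

Annual demand D = 996 × 52 = 51,792.
Holding cost H = 0.33 × €165.00 = €54.4500 per unit per year.
EOQ = √(2DS / H) = √(2 × 51,792 × 340 / 54.45).
= √(35,218,560 / 54.45) = √646,805.5096 ≈ 804.242.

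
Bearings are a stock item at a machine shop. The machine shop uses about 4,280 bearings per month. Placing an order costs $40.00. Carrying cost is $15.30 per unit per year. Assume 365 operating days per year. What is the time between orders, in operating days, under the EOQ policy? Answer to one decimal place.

T ≈ 3.7 days

Annual demand D = 4,280 × 12 = 51,360.
The optimal lot size = √(2DS/H) = √(2 × 51,360 × 40 / 15.3) ≈ 518.22.
Cycle time = Q*/D × 365 = 518.22 / 51,360 × 365 ≈ 3.683 days.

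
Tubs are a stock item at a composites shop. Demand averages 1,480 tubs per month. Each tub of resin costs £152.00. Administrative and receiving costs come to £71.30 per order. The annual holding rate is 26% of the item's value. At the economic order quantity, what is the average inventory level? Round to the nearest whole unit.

Annual demand D = 1,480 × 12 = 17,760.
Holding cost H = 0.26 × £152.00 = £39.5200 per unit per year.
The optimal lot size = √(2DS/H) = √(2 × 17,760 × 71.3 / 39.52) ≈ 253.15.
Average inventory = Q*/2 ≈ 253.15 / 2 = 126.573.

Average inventory ≈ 127 tubs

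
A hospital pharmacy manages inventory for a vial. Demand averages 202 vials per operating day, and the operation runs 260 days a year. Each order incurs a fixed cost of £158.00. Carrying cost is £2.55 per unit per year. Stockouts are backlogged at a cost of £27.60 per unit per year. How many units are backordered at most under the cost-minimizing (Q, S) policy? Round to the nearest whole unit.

S* ≈ 226 vials

Annual demand D = 202 × 260 = 52,520.
With planned backorders, Q* = √(2DS/H) · √((H+B)/B).
√(2DS/H) = √(2 × 52,520 × 158 / 2.55) = 2551.149.
√((H+B)/B) = √((2.55+27.6)/27.6) = 1.0452.
Q* ≈ 2666.398.
S* = Q* · H/(H+B) = 2666.398 × 2.55/30.15 ≈ 225.516.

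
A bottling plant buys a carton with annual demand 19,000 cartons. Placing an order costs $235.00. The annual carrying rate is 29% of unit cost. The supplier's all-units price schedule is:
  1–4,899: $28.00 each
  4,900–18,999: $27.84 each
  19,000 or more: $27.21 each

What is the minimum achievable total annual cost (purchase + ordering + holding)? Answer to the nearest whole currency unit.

Holding cost per unit per year at price C is H = 0.29·C.
Evaluate total cost at each tier's feasible EOQ or, if the EOQ is below the tier, at the tier's minimum quantity.
EOQ at $28.00 = 1048.7 (feasible in tier 1): TC = 19,000×$28.00 + (19,000/1048.7)×235 + (1048.7/2)×0.29×$28.00 = $540,515.37.
EOQ at $27.84 = 1051.7 < 4900, so use break Q=4900: TC = 19,000×$27.84 + (19,000/4900.0)×235 + (4900.0/2)×0.29×$27.84 = $549,651.54.
EOQ at $27.21 = 1063.8 < 19000, so use break Q=19000: TC = 19,000×$27.21 + (19,000/19000.0)×235 + (19000.0/2)×0.29×$27.21 = $592,188.55.
Lowest total cost among the candidates is at Q = 1048.7.

TC* ≈ $540,515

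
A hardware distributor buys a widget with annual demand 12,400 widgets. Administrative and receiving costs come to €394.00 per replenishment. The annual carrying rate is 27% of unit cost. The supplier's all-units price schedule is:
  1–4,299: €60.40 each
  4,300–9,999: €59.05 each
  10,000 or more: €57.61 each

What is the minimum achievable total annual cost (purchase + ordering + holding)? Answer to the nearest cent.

TC* ≈ €761,583.34

Holding cost per unit per year at price C is H = 0.27·C.
For each price level, check whether its EOQ is feasible; otherwise the best quantity at that price is the breakpoint.
EOQ at €60.40 = 774.1 (feasible in tier 1): TC = 12,400×€60.40 + (12,400/774.1)×394 + (774.1/2)×0.27×€60.40 = €761,583.34.
EOQ at €59.05 = 782.9 < 4300, so use break Q=4300: TC = 12,400×€59.05 + (12,400/4300.0)×394 + (4300.0/2)×0.27×€59.05 = €767,634.71.
EOQ at €57.61 = 792.6 < 10000, so use break Q=10000: TC = 12,400×€57.61 + (12,400/10000.0)×394 + (10000.0/2)×0.27×€57.61 = €792,626.06.
Lowest total cost among the candidates is at Q = 774.1.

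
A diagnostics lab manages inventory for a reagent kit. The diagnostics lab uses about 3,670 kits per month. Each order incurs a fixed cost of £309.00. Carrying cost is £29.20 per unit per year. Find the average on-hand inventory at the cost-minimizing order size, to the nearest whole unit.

Annual demand D = 3,670 × 12 = 44,040.
Q* = √(2DS/H) = √(2 × 44,040 × 309 / 29.2) ≈ 965.44.
Average inventory = Q*/2 ≈ 965.44 / 2 = 482.721.

Average inventory ≈ 483 kits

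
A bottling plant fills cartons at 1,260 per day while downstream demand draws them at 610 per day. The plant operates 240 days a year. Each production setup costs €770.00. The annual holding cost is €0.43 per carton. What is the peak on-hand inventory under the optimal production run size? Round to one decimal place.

I_max ≈ 16,446.3 cartons

Annual demand D = 610 × 240 = 146,400.
Production build-up factor (1 − d/p) = 1 − 610/1,260 = 0.5159.
Q* = √(2DS / (H(1 − d/p))) = √(2 × 146,400 × 770 / (0.43 × 0.5159)).
= √(225,456,000 / 0.2218) ≈ 31880.510.
Maximum inventory = Q*(1 − d/p) = 31880.510 × 0.5159 ≈ 16446.295.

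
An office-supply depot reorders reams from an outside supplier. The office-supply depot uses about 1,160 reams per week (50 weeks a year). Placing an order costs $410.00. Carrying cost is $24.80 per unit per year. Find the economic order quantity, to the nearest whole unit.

Q* ≈ 1,385 reams

Annual demand D = 1,160 × 50 = 58,000.
EOQ = √(2DS / H) = √(2 × 58,000 × 410 / 24.8).
= √(47,560,000 / 24.8) = √1,917,741.9355 ≈ 1384.826.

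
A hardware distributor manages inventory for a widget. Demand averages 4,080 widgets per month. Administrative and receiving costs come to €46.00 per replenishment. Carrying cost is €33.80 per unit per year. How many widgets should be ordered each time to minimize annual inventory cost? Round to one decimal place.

Annual demand D = 4,080 × 12 = 48,960.
EOQ = √(2DS / H) = √(2 × 48,960 × 46 / 33.8).
= √(4,504,320 / 33.8) = √133,263.9053 ≈ 365.053.

Q* ≈ 365.1 widgets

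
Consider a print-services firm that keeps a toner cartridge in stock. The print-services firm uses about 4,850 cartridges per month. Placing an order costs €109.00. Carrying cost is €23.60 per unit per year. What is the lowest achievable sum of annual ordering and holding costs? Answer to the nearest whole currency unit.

Annual demand D = 4,850 × 12 = 58,200.
EOQ = √(2DS/H) = √(2 × 58,200 × 109 / 23.6) ≈ 733.22.
At the optimum the two cost components are equal, so total cost = 2·(Q*/2)H = Q*·H.
Minimum total = √(2DSH) = √(2 × 58,200 × 109 × 23.6) ≈ 17303.969.

TC* ≈ €17,304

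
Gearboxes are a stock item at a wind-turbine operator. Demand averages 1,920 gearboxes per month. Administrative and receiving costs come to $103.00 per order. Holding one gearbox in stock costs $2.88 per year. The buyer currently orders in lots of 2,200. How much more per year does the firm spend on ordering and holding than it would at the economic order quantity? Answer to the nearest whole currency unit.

Annual demand D = 1,920 × 12 = 23,040.
EOQ = √(2DS/H) = √(2 × 23,040 × 103 / 2.88) ≈ 1283.74.
Cost at Q* = (D/Q*)S + (Q*/2)H = √(2DSH) ≈ $3,697.18.
Cost at Q = 2,200: (23,040/2,200)×103 + (2,200/2)×2.88 = $1,078.69 + $3,168.00 = $4,246.69.
Excess = $4,246.69 − $3,697.18 = $549.51.

Extra cost ≈ $550 per year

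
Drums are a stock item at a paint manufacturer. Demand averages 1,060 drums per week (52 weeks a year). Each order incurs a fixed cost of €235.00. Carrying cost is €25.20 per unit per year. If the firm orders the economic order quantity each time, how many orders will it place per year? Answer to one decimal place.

N ≈ 54.4 orders per year

Annual demand D = 1,060 × 52 = 55,120.
The optimal lot size = √(2DS/H) = √(2 × 55,120 × 235 / 25.2) ≈ 1013.92.
Orders per year = D / Q* = 55,120 / 1013.92 ≈ 54.363.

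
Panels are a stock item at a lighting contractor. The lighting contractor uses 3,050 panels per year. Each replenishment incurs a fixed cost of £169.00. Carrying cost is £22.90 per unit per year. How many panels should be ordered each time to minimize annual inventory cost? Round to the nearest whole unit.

EOQ = √(2DS / H) = √(2 × 3,050 × 169 / 22.9).
= √(1,030,900 / 22.9) = √45,017.4672 ≈ 212.173.

Q* ≈ 212 panels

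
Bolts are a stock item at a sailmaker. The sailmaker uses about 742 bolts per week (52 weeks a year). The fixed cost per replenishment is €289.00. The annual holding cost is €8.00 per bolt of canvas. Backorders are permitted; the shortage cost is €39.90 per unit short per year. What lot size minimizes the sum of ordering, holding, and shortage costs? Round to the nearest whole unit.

Annual demand D = 742 × 52 = 38,584.
With planned backorders, Q* = √(2DS/H) · √((H+B)/B).
√(2DS/H) = √(2 × 38,584 × 289 / 8) = 1669.639.
√((H+B)/B) = √((8+39.9)/39.9) = 1.0957.
Q* ≈ 1829.380.

Q* ≈ 1,829 bolts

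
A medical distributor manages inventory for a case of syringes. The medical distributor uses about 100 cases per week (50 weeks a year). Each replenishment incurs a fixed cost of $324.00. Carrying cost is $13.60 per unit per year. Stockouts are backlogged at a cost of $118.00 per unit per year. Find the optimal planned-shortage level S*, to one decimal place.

S* ≈ 53.3 cases

Annual demand D = 100 × 50 = 5,000.
With planned backorders, Q* = √(2DS/H) · √((H+B)/B).
√(2DS/H) = √(2 × 5,000 × 324 / 13.6) = 488.094.
√((H+B)/B) = √((13.6+118)/118) = 1.0561.
Q* ≈ 515.454.
S* = Q* · H/(H+B) = 515.454 × 13.6/131.6 ≈ 53.269.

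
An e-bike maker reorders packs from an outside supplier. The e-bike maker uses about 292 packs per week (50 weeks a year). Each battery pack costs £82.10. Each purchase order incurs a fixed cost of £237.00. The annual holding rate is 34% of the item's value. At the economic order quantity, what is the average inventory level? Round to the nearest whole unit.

Average inventory ≈ 249 packs

Annual demand D = 292 × 50 = 14,600.
Holding cost H = 0.34 × £82.10 = £27.9140 per unit per year.
The optimal lot size = √(2DS/H) = √(2 × 14,600 × 237 / 27.914) ≈ 497.91.
Average inventory = Q*/2 ≈ 497.91 / 2 = 248.957.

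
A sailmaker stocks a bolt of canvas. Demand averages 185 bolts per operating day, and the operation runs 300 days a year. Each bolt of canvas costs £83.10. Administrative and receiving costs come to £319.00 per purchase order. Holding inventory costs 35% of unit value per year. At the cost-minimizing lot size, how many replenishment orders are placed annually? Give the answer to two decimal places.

N ≈ 50.30 orders per year

Annual demand D = 185 × 300 = 55,500.
Holding cost H = 0.35 × £83.10 = £29.0850 per unit per year.
EOQ = √(2DS/H) = √(2 × 55,500 × 319 / 29.085) ≈ 1103.37.
Orders per year = D / Q* = 55,500 / 1103.37 ≈ 50.300.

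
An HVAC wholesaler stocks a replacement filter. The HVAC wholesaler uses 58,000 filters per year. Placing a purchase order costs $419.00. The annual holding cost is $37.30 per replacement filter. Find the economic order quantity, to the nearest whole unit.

Q* ≈ 1,142 filters

EOQ = √(2DS / H) = √(2 × 58,000 × 419 / 37.3).
= √(48,604,000 / 37.3) = √1,303,056.3003 ≈ 1141.515.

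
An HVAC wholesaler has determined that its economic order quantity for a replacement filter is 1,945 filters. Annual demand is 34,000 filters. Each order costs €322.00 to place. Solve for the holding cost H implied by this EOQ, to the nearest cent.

The basic EOQ model gives Q* = √(2DS/H); rearrange for the unknown.
From Q* = √(2DS/H): H = 2DS / Q*² = 2 × 34,000 × 322 / 1,945² = 5.7880.

H ≈ €5.79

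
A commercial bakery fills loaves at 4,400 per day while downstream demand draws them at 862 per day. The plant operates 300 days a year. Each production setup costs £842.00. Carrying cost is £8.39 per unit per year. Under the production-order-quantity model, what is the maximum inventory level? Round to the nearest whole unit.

Annual demand D = 862 × 300 = 258,600.
Production build-up factor (1 − d/p) = 1 − 862/4,400 = 0.8041.
Q* = √(2DS / (H(1 − d/p))) = √(2 × 258,600 × 842 / (8.39 × 0.8041)).
= √(435,482,400 / 6.7463) ≈ 8034.369.
Maximum inventory = Q*(1 − d/p) = 8034.369 × 0.8041 ≈ 6460.363.

I_max ≈ 6,460 loaves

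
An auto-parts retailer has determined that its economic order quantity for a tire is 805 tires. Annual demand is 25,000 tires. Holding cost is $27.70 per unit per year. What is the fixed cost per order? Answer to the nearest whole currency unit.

S ≈ $359

Squaring Q* = √(2DS/H) gives Q*² = 2DS/H.
From Q* = √(2DS/H): S = Q*²H / (2D) = 805² × 27.7 / (2 × 25,000) = 359.0059.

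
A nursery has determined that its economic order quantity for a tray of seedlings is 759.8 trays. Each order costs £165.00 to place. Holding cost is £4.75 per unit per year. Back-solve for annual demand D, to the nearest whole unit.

Squaring Q* = √(2DS/H) gives Q*² = 2DS/H.
From Q* = √(2DS/H): D = Q*²H / (2S) = 759.8² × 4.75 / (2 × 165) = 8309.564.

D ≈ 8,310 trays per year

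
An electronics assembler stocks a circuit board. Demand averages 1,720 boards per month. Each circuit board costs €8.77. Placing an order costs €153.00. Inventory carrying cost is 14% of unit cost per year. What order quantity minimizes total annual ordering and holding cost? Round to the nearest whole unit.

Annual demand D = 1,720 × 12 = 20,640.
Holding cost H = 0.14 × €8.77 = €1.2278 per unit per year.
EOQ = √(2DS / H) = √(2 × 20,640 × 153 / 1.2278).
= √(6,315,840 / 1.2278) = √5,144,029.9723 ≈ 2268.045.

Q* ≈ 2,268 boards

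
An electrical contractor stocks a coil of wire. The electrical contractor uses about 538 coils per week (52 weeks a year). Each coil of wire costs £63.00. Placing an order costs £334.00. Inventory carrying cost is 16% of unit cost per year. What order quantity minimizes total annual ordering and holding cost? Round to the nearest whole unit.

Annual demand D = 538 × 52 = 27,976.
Holding cost H = 0.16 × £63.00 = £10.0800 per unit per year.
EOQ = √(2DS / H) = √(2 × 27,976 × 334 / 10.08).
= √(18,687,968 / 10.08) = √1,853,965.0794 ≈ 1361.604.

Q* ≈ 1,362 coils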